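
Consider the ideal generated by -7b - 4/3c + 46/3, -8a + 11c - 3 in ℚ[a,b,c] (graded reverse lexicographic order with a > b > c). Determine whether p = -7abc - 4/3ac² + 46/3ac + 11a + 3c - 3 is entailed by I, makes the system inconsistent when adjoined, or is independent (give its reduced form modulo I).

-7abc - 4/3ac² + 46/3ac + 11a + 3c - 3 is independent of I; its normal form modulo I is 145/8c - 57/8.

First compute the reduced Gröbner basis of I by Buchberger's algorithm.
f_1 = -7b - 4/3c + 46/3, LT = b.
f_2 = -8a + 11c - 3, LT = a.

S(f_1,f_2): leading monomials are coprime, so the S-polynomial reduces to 0 (Buchberger's first criterion).
Every S-polynomial of the final basis reduces to 0, so we have a Gröbner basis.
Inter-reduce: drop elements whose leading term is divisible by another's, tail-reduce, and make monic.
Reduced Gröbner basis: {a - 11/8c + ⅜, b + 4/21c - 46/21}.
Label its elements g_1 = a - 11/8c + ⅜, g_2 = b + 4/21c - 46/21.

Reduce p = -7abc - 4/3ac² + 46/3ac + 11a + 3c - 3 modulo G:
  leading term abc: subtract (-7bc)·g_1 from -7abc - 4/3ac² + 46/3ac + 11a + 3c - 3 → -4/3ac² - 77/8bc² + 46/3ac + 21/8bc + 11a + 3c - 3
  leading term ac²: subtract (-4/3c²)·g_1 from -4/3ac² - 77/8bc² + 46/3ac + 21/8bc + 11a + 3c - 3 → -77/8bc² - 11/6c³ + 46/3ac + 21/8bc + ½c² + 11a + 3c - 3
  leading term bc²: subtract (-77/8c²)·g_2 from -77/8bc² - 11/6c³ + 46/3ac + 21/8bc + ½c² + 11a + 3c - 3 → 46/3ac + 21/8bc - 247/12c² + 11a + 3c - 3
  leading term ac: subtract (46/3c)·g_1 from 46/3ac + 21/8bc - 247/12c² + 11a + 3c - 3 → 21/8bc + ½c² + 11a - 11/4c - 3
  leading term bc: subtract (21/8c)·g_2 from 21/8bc + ½c² + 11a - 11/4c - 3 → 11a + 3c - 3
  leading term a: subtract (11)·g_1 from 11a + 3c - 3 → 145/8c - 57/8
  leading term c: no divisor's leading term divides it; move 145/8c to the remainder.
  leading term 1: no divisor's leading term divides it; move -57/8 to the remainder.
  normal form = 145/8c - 57/8.
The normal form is nonzero, so p ∉ I. Since p minus its normal form lies in I, I + (p) = I + (r) where r = 145/8c - 57/8; decide whether this ideal is the whole ring.
Run Buchberger on G together with r (pairs among the g_i already reduce to 0 since G is a Gröbner basis):
g_1 = a - 11/8c + ⅜, LT = a.
g_2 = b + 4/21c - 46/21, LT = b.
r = 145/8c - 57/8, LT = c.

S(g_1,g_2): leading monomials are coprime, so the S-polynomial reduces to 0 (Buchberger's first criterion).
S(g_1,r): leading monomials are coprime, so the S-polynomial reduces to 0 (Buchberger's first criterion).
S(g_2,r): leading monomials are coprime, so the S-polynomial reduces to 0 (Buchberger's first criterion).
Every S-polynomial of the final basis reduces to 0, so we have a Gröbner basis.
Inter-reduce: drop elements whose leading term is divisible by another's, tail-reduce, and make monic.
Reduced Gröbner basis: {a - 24/145, b - 6442/3045, c - 57/145}.
The reduced Gröbner basis of I + (p) is {a - 24/145, b - 6442/3045, c - 57/145} ≠ {1}, a proper ideal, so the enlarged system stays consistent: p is independent of I, with normal form 145/8c - 57/8.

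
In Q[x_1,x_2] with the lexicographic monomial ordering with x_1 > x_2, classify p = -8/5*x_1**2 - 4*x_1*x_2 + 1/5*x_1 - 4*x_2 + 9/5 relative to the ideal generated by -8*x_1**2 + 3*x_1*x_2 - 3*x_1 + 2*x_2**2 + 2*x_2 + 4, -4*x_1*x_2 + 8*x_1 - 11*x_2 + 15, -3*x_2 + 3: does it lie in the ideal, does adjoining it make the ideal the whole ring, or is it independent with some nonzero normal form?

First compute the reduced Gröbner basis of I by Buchberger's algorithm.
f_1 = -8*x_1**2 + 3*x_1*x_2 - 3*x_1 + 2*x_2**2 + 2*x_2 + 4, LT = x_1**2.
f_2 = -4*x_1*x_2 + 8*x_1 - 11*x_2 + 15, LT = x_1*x_2.
f_3 = -3*x_2 + 3, LT = x_2.

S(f_1,f_2): lcm = x_1**2*x_2. S = 2*x_1**2 - 3/8*x_1*x_2**2 - 19/8*x_1*x_2 + 15/4*x_1 - 1/4*x_2**3 - 1/4*x_2**2 - 1/2*x_2.
  leading term x_1**2: subtract (-1/4)·f_1 from 2*x_1**2 - 3/8*x_1*x_2**2 - 19/8*x_1*x_2 + 15/4*x_1 - 1/4*x_2**3 - 1/4*x_2**2 - 1/2*x_2 → -3/8*x_1*x_2**2 - 13/8*x_1*x_2 + 3*x_1 - 1/4*x_2**3 + 1/4*x_2**2 + 1
  leading term x_1*x_2**2: subtract (3/32*x_2)·f_2 from -3/8*x_1*x_2**2 - 13/8*x_1*x_2 + 3*x_1 - 1/4*x_2**3 + 1/4*x_2**2 + 1 → -19/8*x_1*x_2 + 3*x_1 - 1/4*x_2**3 + 41/32*x_2**2 - 45/32*x_2 + 1
  leading term x_1*x_2: subtract (19/32)·f_2 from -19/8*x_1*x_2 + 3*x_1 - 1/4*x_2**3 + 41/32*x_2**2 - 45/32*x_2 + 1 → -7/4*x_1 - 1/4*x_2**3 + 41/32*x_2**2 + 41/8*x_2 - 253/32
  leading term x_1: no divisor's leading term divides it; move -7/4*x_1 to the remainder.
  leading term x_2**3: subtract (1/12*x_2**2)·f_3 from -1/4*x_2**3 + 41/32*x_2**2 + 41/8*x_2 - 253/32 → 33/32*x_2**2 + 41/8*x_2 - 253/32
  leading term x_2**2: subtract (-11/32*x_2)·f_3 from 33/32*x_2**2 + 41/8*x_2 - 253/32 → 197/32*x_2 - 253/32
  leading term x_2: subtract (-197/96)·f_3 from 197/32*x_2 - 253/32 → -7/4
  leading term 1: no divisor's leading term divides it; move -7/4 to the remainder.
  remainder -7/4*x_1 - 7/4 ≠ 0; add h_4 = -7/4*x_1 - 7/4 to the basis.

The other S-polynomials (S(f_1,f_3), S(f_2,f_3), S(f_1,h_4), S(f_2,h_4), S(f_3,h_4)) all reduce to 0 modulo the current basis, so we have a Gröbner basis.
Inter-reduce: drop elements whose leading term is divisible by another's, tail-reduce, and make monic.
Reduced Gröbner basis: {x_1 + 1, x_2 - 1}.
Label its elements g_1 = x_1 + 1, g_2 = x_2 - 1.

Reduce p = -8/5*x_1**2 - 4*x_1*x_2 + 1/5*x_1 - 4*x_2 + 9/5 modulo G:
  leading term x_1**2: subtract (-8/5*x_1)·g_1 from -8/5*x_1**2 - 4*x_1*x_2 + 1/5*x_1 - 4*x_2 + 9/5 → -4*x_1*x_2 + 9/5*x_1 - 4*x_2 + 9/5
  leading term x_1*x_2: subtract (-4*x_2)·g_1 from -4*x_1*x_2 + 9/5*x_1 - 4*x_2 + 9/5 → 9/5*x_1 + 9/5
  leading term x_1: subtract (9/5)·g_1 from 9/5*x_1 + 9/5 → 0
  normal form = 0.
Since the normal form is 0, p ∈ I.

-8/5*x_1**2 - 4*x_1*x_2 + 1/5*x_1 - 4*x_2 + 9/5 lies in I (it reduces to 0).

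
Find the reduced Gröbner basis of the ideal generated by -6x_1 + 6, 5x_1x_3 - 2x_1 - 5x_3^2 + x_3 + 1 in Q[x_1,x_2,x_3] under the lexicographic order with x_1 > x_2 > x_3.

f_1 = -6x_1 + 6, LT = x_1.
f_2 = 5x_1x_3 - 2x_1 - 5x_3^2 + x_3 + 1, LT = x_1x_3.

S(f_1,f_2): lcm = x_1x_3. S = 2/5x_1 + x_3^2 - 6/5x_3 - 1/5.
  leading term x_1: subtract (-1/15)·f_1 from 2/5x_1 + x_3^2 - 6/5x_3 - 1/5 → x_3^2 - 6/5x_3 + 1/5
  leading term x_3^2: no divisor's leading term divides it; move x_3^2 to the remainder.
  leading term x_3: no divisor's leading term divides it; move -6/5x_3 to the remainder.
  leading term 1: no divisor's leading term divides it; move 1/5 to the remainder.
  remainder x_3^2 - 6/5x_3 + 1/5 ≠ 0; add g_3 = x_3^2 - 6/5x_3 + 1/5 to the basis.

The other S-polynomials (S(f_1,g_3), S(f_2,g_3)) all reduce to 0 modulo the current basis, so we have a Gröbner basis.
Inter-reduce: drop elements whose leading term is divisible by another's, tail-reduce, and make monic.

G = {x_1 - 1, x_3^2 - 6/5x_3 + 1/5}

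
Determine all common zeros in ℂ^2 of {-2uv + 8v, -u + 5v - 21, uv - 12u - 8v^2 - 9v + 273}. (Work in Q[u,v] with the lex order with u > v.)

{(4, 5)}

Compute a lex Gröbner basis by Buchberger's algorithm.
f_1 = -2uv + 8v, LT = uv.
f_2 = -u + 5v - 21, LT = u.
f_3 = uv - 12u - 8v^2 - 9v + 273, LT = uv.

S(f_1,f_2): lcm = uv. S = 5v^2 - 25v.
  leading term v^2: no divisor's leading term divides it; move 5v^2 to the remainder.
  leading term v: no divisor's leading term divides it; move -25v to the remainder.
  remainder 5v^2 - 25v ≠ 0; add h_4 = 5v^2 - 25v to the basis.

S(f_1,f_3): lcm = uv. S = 12u + 8v^2 + 5v - 273.
  leading term u: subtract (-12)·f_2 from 12u + 8v^2 + 5v - 273 → 8v^2 + 65v - 525
  leading term v^2: subtract (8/5)·h_4 from 8v^2 + 65v - 525 → 105v - 525
  leading term v: no divisor's leading term divides it; move 105v to the remainder.
  leading term 1: no divisor's leading term divides it; move -525 to the remainder.
  remainder 105v - 525 ≠ 0; add h_5 = 105v - 525 to the basis.

The other S-polynomials (S(f_2,f_3), S(f_1,h_4), S(f_2,h_4), S(f_3,h_4), S(f_1,h_5), S(f_2,h_5), S(f_3,h_5), S(h_4,h_5)) all reduce to 0 modulo the current basis, so we have a Gröbner basis.
Inter-reduce: drop elements whose leading term is divisible by another's, tail-reduce, and make monic.
Reduced Gröbner basis: {u - 4, v - 5}.

The lex basis is triangular: the last element involves only v. Solving v - 5 = 0 gives v ∈ {5}; substituting each value into the earlier elements determines the remaining variables.
  v = 5: the earlier basis element becomes u - 4 = 0, giving u = 4 — point (4, 5).
Substituting each solution back into the original system confirms all equations vanish.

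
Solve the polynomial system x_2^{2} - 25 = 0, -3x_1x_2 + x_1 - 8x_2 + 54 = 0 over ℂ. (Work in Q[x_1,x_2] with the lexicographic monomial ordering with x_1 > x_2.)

Compute a lex Gröbner basis by Buchberger's algorithm.
f_1 = x_2^{2} - 25, LT = x_2^{2}.
f_2 = -3x_1x_2 + x_1 - 8x_2 + 54, LT = x_1x_2.

S(f_1,f_2): lcm = x_1x_2^{2}. S = \tfrac{1}{3}x_1x_2 - 25x_1 - \tfrac{8}{3}x_2^{2} + 18x_2.
  leading term x_1x_2: subtract (-\tfrac{1}{9})·f_2 from \tfrac{1}{3}x_1x_2 - 25x_1 - \tfrac{8}{3}x_2^{2} + 18x_2 → -\tfrac{224}{9}x_1 - \tfrac{8}{3}x_2^{2} + \tfrac{154}{9}x_2 + 6
  leading term x_1: no divisor's leading term divides it; move -\tfrac{224}{9}x_1 to the remainder.
  leading term x_2^{2}: subtract (-\tfrac{8}{3})·f_1 from -\tfrac{8}{3}x_2^{2} + \tfrac{154}{9}x_2 + 6 → \tfrac{154}{9}x_2 - \tfrac{182}{3}
  leading term x_2: no divisor's leading term divides it; move \tfrac{154}{9}x_2 to the remainder.
  leading term 1: no divisor's leading term divides it; move -\tfrac{182}{3} to the remainder.
  remainder -\tfrac{224}{9}x_1 + \tfrac{154}{9}x_2 - \tfrac{182}{3} ≠ 0; add h_3 = -\tfrac{224}{9}x_1 + \tfrac{154}{9}x_2 - \tfrac{182}{3} to the basis.

The other S-polynomials (S(f_1,h_3), S(f_2,h_3)) all reduce to 0 modulo the current basis, so we have a Gröbner basis.
Inter-reduce: drop elements whose leading term is divisible by another's, tail-reduce, and make monic.
Reduced Gröbner basis: {x_1 - \tfrac{11}{16}x_2 + \tfrac{39}{16}, x_2^{2} - 25}.

A lex Gröbner basis eliminates variables successively. Here x_2^{2} - 25 depends only on x_2, with roots {-5, 5}; lifting each root through the earlier basis elements recovers the full solutions.
  x_2 = -5: the earlier basis element becomes x_1 + \tfrac{47}{8} = 0, giving x_1 = -47/8 — point (-47/8, -5).
  x_2 = 5: the earlier basis element becomes x_1 - 1 = 0, giving x_1 = 1 — point (1, 5).
Each listed point satisfies every original equation (direct substitution).

{(-47/8, -5), (1, 5)}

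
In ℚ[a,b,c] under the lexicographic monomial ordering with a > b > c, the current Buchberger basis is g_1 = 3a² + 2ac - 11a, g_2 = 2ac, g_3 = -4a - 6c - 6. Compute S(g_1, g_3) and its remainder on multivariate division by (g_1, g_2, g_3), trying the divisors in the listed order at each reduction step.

S(g_1, g_3) = -⅚ac - 31/6a; remainder on division = 31/4c + 31/4.

lcm(LM(g_1), LM(g_3)) = a².
S = (lcm/LT(g_1))·g_1 − (lcm/LT(g_3))·g_3 = -⅚ac - 31/6a.
Reduce S modulo (g_1, g_2, g_3) in that order:
  leading term ac: subtract (-5/12)·g_2 from -⅚ac - 31/6a → -31/6a
  leading term a: subtract (31/24)·g_3 from -31/6a → 31/4c + 31/4
  leading term c: no divisor's leading term divides it; move 31/4c to the remainder.
  leading term 1: no divisor's leading term divides it; move 31/4 to the remainder.
The remainder 31/4c + 31/4 is nonzero, so it would be added as the next basis element.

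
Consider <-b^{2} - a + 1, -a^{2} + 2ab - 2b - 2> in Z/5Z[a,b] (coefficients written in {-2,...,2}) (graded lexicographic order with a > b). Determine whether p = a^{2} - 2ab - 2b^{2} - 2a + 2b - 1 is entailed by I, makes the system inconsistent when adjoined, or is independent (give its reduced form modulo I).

a^{2} - 2ab - 2b^{2} - 2a + 2b - 1 lies in I (it reduces to 0).

First compute the reduced Gröbner basis of I by Buchberger's algorithm.
f_1 = -b^{2} - a + 1, LT = b^{2}.
f_2 = -a^{2} + 2ab - 2b - 2, LT = a^{2}.

The S-polynomials (S(f_1,f_2)) all reduce to 0 modulo the current basis, so we have a Gröbner basis.
Inter-reduce: drop elements whose leading term is divisible by another's, tail-reduce, and make monic.
Reduced Gröbner basis: {a^{2} - 2ab + 2b + 2, b^{2} + a - 1}.
Label its elements g_1 = a^{2} - 2ab + 2b + 2, g_2 = b^{2} + a - 1.

Reduce p = a^{2} - 2ab - 2b^{2} - 2a + 2b - 1 modulo G:
  leading term a^{2}: subtract (1)·g_1 from a^{2} - 2ab - 2b^{2} - 2a + 2b - 1 → -2b^{2} - 2a + 2
  leading term b^{2}: subtract (-2)·g_2 from -2b^{2} - 2a + 2 → 0
  normal form = 0.
Since the normal form is 0, p ∈ I.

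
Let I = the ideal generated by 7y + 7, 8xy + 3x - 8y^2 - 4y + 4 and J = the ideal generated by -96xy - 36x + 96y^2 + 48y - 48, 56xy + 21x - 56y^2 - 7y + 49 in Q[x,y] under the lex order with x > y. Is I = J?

For a fixed monomial order, each ideal has a unique reduced Gröbner basis; comparing bases decides equality.
Buchberger on the first generating set:
f_1 = 7y + 7, LT = y.
f_2 = 8xy + 3x - 8y^2 - 4y + 4, LT = xy.

S(f_1,f_2): lcm = xy. S = 5/8x + y^2 + 1/2y - 1/2.
  leading term x: no divisor's leading term divides it; move 5/8x to the remainder.
  leading term y^2: subtract (1/7y)·f_1 from y^2 + 1/2y - 1/2 → -1/2y - 1/2
  leading term y: subtract (-1/14)·f_1 from -1/2y - 1/2 → 0
  remainder 5/8x ≠ 0; add g_3 = 5/8x to the basis.

The other S-polynomials (S(f_1,g_3), S(f_2,g_3)) all reduce to 0 modulo the current basis, so we have a Gröbner basis.
Inter-reduce: drop elements whose leading term is divisible by another's, tail-reduce, and make monic.
Reduced Gröbner basis: {x, y + 1}.

Buchberger on the second generating set:
h_1 = -96xy - 36x + 96y^2 + 48y - 48, LT = xy.
h_2 = 56xy + 21x - 56y^2 - 7y + 49, LT = xy.

S(h_1,h_2): lcm = xy. S = -3/8y - 3/8.
  leading term y: no divisor's leading term divides it; move -3/8y to the remainder.
  leading term 1: no divisor's leading term divides it; move -3/8 to the remainder.
  remainder -3/8y - 3/8 ≠ 0; add k_3 = -3/8y - 3/8 to the basis.

S(h_1,k_3): lcm = xy. S = -5/8x - y^2 - 1/2y + 1/2.
  leading term x: no divisor's leading term divides it; move -5/8x to the remainder.
  leading term y^2: subtract (8/3y)·k_3 from -y^2 - 1/2y + 1/2 → 1/2y + 1/2
  leading term y: subtract (-4/3)·k_3 from 1/2y + 1/2 → 0
  remainder -5/8x ≠ 0; add k_4 = -5/8x to the basis.

The other S-polynomials (S(h_2,k_3), S(h_1,k_4), S(h_2,k_4), S(k_3,k_4)) all reduce to 0 modulo the current basis, so we have a Gröbner basis.
Inter-reduce: drop elements whose leading term is divisible by another's, tail-reduce, and make monic.
Reduced Gröbner basis: {x, y + 1}.

Same reduced basis, so the two generating sets span the same ideal.

Yes, the ideals are equal.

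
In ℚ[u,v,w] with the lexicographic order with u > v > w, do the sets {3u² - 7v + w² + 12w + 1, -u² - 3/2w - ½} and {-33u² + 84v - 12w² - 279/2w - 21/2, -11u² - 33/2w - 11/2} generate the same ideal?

Yes, the ideals are equal.

For a fixed monomial order, each ideal has a unique reduced Gröbner basis; comparing bases decides equality.
Buchberger on the first generating set:
f_1 = 3u² - 7v + w² + 12w + 1, LT = u².
f_2 = -u² - 3/2w - ½, LT = u².

S(f_1,f_2): lcm = u². S = -7/3v + ⅓w² + 5/2w - ⅙.
  reduce S modulo (f_1, f_2):
  remainder -7/3v + ⅓w² + 5/2w - ⅙ ≠ 0; add g_3 = -7/3v + ⅓w² + 5/2w - ⅙ to the basis.

The other S-polynomials (S(f_1,g_3), S(f_2,g_3)) all reduce to 0 modulo the current basis, so we have a Gröbner basis.
Inter-reduce: drop elements whose leading term is divisible by another's, tail-reduce, and make monic.
Reduced Gröbner basis: {u² + 3/2w + ½, v - 1/7w² - 15/14w + 1/14}.

Buchberger on the second generating set:
h_1 = -33u² + 84v - 12w² - 279/2w - 21/2, LT = u².
h_2 = -11u² - 33/2w - 11/2, LT = u².

S(h_1,h_2): lcm = u². S = -28/11v + 4/11w² + 30/11w - 2/11.
  reduce S modulo (h_1, h_2):
  remainder -28/11v + 4/11w² + 30/11w - 2/11 ≠ 0; add k_3 = -28/11v + 4/11w² + 30/11w - 2/11 to the basis.

The other S-polynomials (S(h_1,k_3), S(h_2,k_3)) all reduce to 0 modulo the current basis, so we have a Gröbner basis.
Inter-reduce: drop elements whose leading term is divisible by another's, tail-reduce, and make monic.
Reduced Gröbner basis: {u² + 3/2w + ½, v - 1/7w² - 15/14w + 1/14}.

The two bases agree; hence the ideals are identical.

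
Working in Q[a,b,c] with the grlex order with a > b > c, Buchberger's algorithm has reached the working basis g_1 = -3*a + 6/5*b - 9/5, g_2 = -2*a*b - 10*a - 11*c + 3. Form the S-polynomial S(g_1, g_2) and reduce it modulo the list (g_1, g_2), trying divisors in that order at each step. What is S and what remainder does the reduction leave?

lcm(LM(g_1), LM(g_2)) = a*b.
S = (lcm/LT(g_1))·g_1 − (lcm/LT(g_2))·g_2 = -2/5*b**2 - 5*a + 3/5*b - 11/2*c + 3/2.
Reduce S modulo (g_1, g_2) in that order:
  leading term b**2: no divisor's leading term divides it; move -2/5*b**2 to the remainder.
  leading term a: subtract (5/3)·g_1 from -5*a + 3/5*b - 11/2*c + 3/2 → -7/5*b - 11/2*c + 9/2
  leading term b: no divisor's leading term divides it; move -7/5*b to the remainder.
  leading term c: no divisor's leading term divides it; move -11/2*c to the remainder.
  leading term 1: no divisor's leading term divides it; move 9/2 to the remainder.
The remainder -2/5*b**2 - 7/5*b - 11/2*c + 9/2 is nonzero, so it would be added as the next basis element.
This is the inner loop of Buchberger's algorithm — each nonzero remainder becomes a new basis element.

S(g_1, g_2) = -2/5*b**2 - 5*a + 3/5*b - 11/2*c + 3/2; remainder on division = -2/5*b**2 - 7/5*b - 11/2*c + 9/2.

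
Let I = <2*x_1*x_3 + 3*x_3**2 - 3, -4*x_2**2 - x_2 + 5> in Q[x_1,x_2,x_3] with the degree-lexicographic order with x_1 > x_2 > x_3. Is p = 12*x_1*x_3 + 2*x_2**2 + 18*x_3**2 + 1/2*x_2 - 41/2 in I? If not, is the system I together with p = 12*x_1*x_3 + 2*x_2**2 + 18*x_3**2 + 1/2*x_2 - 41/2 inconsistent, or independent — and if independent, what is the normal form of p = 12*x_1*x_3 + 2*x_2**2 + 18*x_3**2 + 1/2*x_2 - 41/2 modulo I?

12*x_1*x_3 + 2*x_2**2 + 18*x_3**2 + 1/2*x_2 - 41/2 lies in I (it reduces to 0).

First compute the reduced Gröbner basis of I by Buchberger's algorithm.
f_1 = 2*x_1*x_3 + 3*x_3**2 - 3, LT = x_1*x_3.
f_2 = -4*x_2**2 - x_2 + 5, LT = x_2**2.

The S-polynomials (S(f_1,f_2)) all reduce to 0 modulo the current basis, so we have a Gröbner basis.
Inter-reduce: drop elements whose leading term is divisible by another's, tail-reduce, and make monic.
Reduced Gröbner basis: {x_1*x_3 + 3/2*x_3**2 - 3/2, x_2**2 + 1/4*x_2 - 5/4}.
Label its elements g_1 = x_1*x_3 + 3/2*x_3**2 - 3/2, g_2 = x_2**2 + 1/4*x_2 - 5/4.

Reduce p = 12*x_1*x_3 + 2*x_2**2 + 18*x_3**2 + 1/2*x_2 - 41/2 modulo G:
  leading term x_1*x_3: subtract (12)·g_1 from 12*x_1*x_3 + 2*x_2**2 + 18*x_3**2 + 1/2*x_2 - 41/2 → 2*x_2**2 + 1/2*x_2 - 5/2
  leading term x_2**2: subtract (2)·g_2 from 2*x_2**2 + 1/2*x_2 - 5/2 → 0
  normal form = 0.
Since the normal form is 0, p ∈ I.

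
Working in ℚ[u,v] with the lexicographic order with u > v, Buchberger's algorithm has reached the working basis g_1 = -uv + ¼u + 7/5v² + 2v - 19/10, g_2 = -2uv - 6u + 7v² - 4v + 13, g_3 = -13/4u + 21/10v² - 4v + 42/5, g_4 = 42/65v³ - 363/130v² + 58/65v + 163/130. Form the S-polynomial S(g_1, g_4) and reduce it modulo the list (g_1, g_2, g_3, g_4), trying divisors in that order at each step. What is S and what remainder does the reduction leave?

lcm(LM(g_1), LM(g_4)) = uv³.
S = (lcm/LT(g_1))·g_1 − (lcm/LT(g_4))·g_4 = 57/14uv² - 29/21uv - 163/84u - 7/5v⁴ - 2v³ + 19/10v².
Reduce S modulo (g_1, g_2, g_3, g_4) in that order:
  leading term uv²: subtract (-57/14v)·g_1 from 57/14uv² - 29/21uv - 163/84u - 7/5v⁴ - 2v³ + 19/10v² → -61/168uv - 163/84u - 7/5v⁴ + 37/10v³ + 703/70v² - 1083/140v
  leading term uv: subtract (61/168)·g_1 from -61/168uv - 163/84u - 7/5v⁴ + 37/10v³ + 703/70v² - 1083/140v → -65/32u - 7/5v⁴ + 37/10v³ + 8009/840v² - 1777/210v + 1159/1680
  leading term u: subtract (⅝)·g_3 from -65/32u - 7/5v⁴ + 37/10v³ + 8009/840v² - 1777/210v + 1159/1680 → -7/5v⁴ + 37/10v³ + 13813/1680v² - 626/105v - 7661/1680
  leading term v⁴: subtract (-13/6v)·g_4 from -7/5v⁴ + 37/10v³ + 13813/1680v² - 626/105v - 7661/1680 → -47/20v³ + 5687/560v² - 1363/420v - 7661/1680
  leading term v³: subtract (-611/168)·g_4 from -47/20v³ + 5687/560v² - 1363/420v - 7661/1680 → 0
The remainder is 0, so this S-polynomial contributes no new basis element.

S(g_1, g_4) = 57/14uv² - 29/21uv - 163/84u - 7/5v⁴ - 2v³ + 19/10v²; remainder on division = 0.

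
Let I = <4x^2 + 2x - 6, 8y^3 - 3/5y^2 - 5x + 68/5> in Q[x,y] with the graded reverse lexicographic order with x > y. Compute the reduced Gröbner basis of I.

G = {y^3 - 3/40y^2 - 5/8x + 17/10, x^2 + 1/2x - 3/2}

f_1 = 4x^2 + 2x - 6, LT = x^2.
f_2 = 8y^3 - 3/5y^2 - 5x + 68/5, LT = y^3.

The S-polynomials (S(f_1,f_2)) all reduce to 0 modulo the current basis, so we have a Gröbner basis.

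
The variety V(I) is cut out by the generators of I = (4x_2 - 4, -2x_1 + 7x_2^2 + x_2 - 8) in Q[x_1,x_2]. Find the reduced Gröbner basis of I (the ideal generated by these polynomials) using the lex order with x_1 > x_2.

f_1 = 4x_2 - 4, LT = x_2.
f_2 = -2x_1 + 7x_2^2 + x_2 - 8, LT = x_1.

The S-polynomials (S(f_1,f_2)) all reduce to 0 modulo the current basis, so we have a Gröbner basis.

G = {x_1, x_2 - 1}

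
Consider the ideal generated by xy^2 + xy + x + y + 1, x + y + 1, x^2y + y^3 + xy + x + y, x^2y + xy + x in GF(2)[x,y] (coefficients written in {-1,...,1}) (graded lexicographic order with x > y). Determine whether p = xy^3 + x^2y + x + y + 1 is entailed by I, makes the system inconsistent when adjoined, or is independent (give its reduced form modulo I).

First compute the reduced Gröbner basis of I by Buchberger's algorithm.
f_1 = xy^2 + xy + x + y + 1, LT = xy^2.
f_2 = x + y + 1, LT = x.
f_3 = x^2y + y^3 + xy + x + y, LT = x^2y.
f_4 = x^2y + xy + x, LT = x^2y.

S(f_1,f_2): lcm = xy^2. S = y^3 + xy + y^2 + x + y + 1.
  leading term y^3: no divisor's leading term divides it; move y^3 to the remainder.
  leading term xy: subtract (y)·f_2 from xy + y^2 + x + y + 1 → x + 1
  leading term x: subtract (1)·f_2 from x + 1 → y
  leading term y: no divisor's leading term divides it; move y to the remainder.
  remainder y^3 + y ≠ 0; add h_5 = y^3 + y to the basis.

S(f_2,f_3): lcm = x^2y. S = xy^2 + y^3 + x + y.
  leading term xy^2: subtract (1)·f_1 from xy^2 + y^3 + x + y → y^3 + xy + 1
  leading term y^3: subtract (1)·h_5 from y^3 + xy + 1 → xy + y + 1
  leading term xy: subtract (y)·f_2 from xy + y + 1 → y^2 + 1
  leading term y^2: no divisor's leading term divides it; move y^2 to the remainder.
  leading term 1: no divisor's leading term divides it; move 1 to the remainder.
  remainder y^2 + 1 ≠ 0; add h_6 = y^2 + 1 to the basis.

The other S-polynomials (S(f_1,f_3), S(f_1,f_4), S(f_2,f_4), S(f_3,f_4), S(f_1,h_5), S(f_2,h_5), S(f_3,h_5), S(f_4,h_5), S(f_1,h_6), S(f_2,h_6), S(f_3,h_6), S(f_4,h_6), S(h_5,h_6)) all reduce to 0 modulo the current basis, so we have a Gröbner basis.
Inter-reduce: drop elements whose leading term is divisible by another's, tail-reduce, and make monic.
Reduced Gröbner basis: {y^2 + 1, x + y + 1}.
Label its elements g_1 = y^2 + 1, g_2 = x + y + 1.

Reduce p = xy^3 + x^2y + x + y + 1 modulo G:
  leading term xy^3: subtract (xy)·g_1 from xy^3 + x^2y + x + y + 1 → x^2y + xy + x + y + 1
  leading term x^2y: subtract (xy)·g_2 from x^2y + xy + x + y + 1 → xy^2 + x + y + 1
  leading term xy^2: subtract (x)·g_1 from xy^2 + x + y + 1 → y + 1
  leading term y: no divisor's leading term divides it; move y to the remainder.
  leading term 1: no divisor's leading term divides it; move 1 to the remainder.
  normal form = y + 1.
The normal form is nonzero, so p ∉ I. Since p minus its normal form lies in I, I + (p) = I + (r) where r = y + 1; decide whether this ideal is the whole ring.
Run Buchberger on G together with r (pairs among the g_i already reduce to 0 since G is a Gröbner basis):
g_1 = y^2 + 1, LT = y^2.
g_2 = x + y + 1, LT = x.
r = y + 1, LT = y.

The S-polynomials (S(g_1,g_2), S(g_1,r), S(g_2,r)) all reduce to 0 modulo the current basis, so we have a Gröbner basis.
Inter-reduce: drop elements whose leading term is divisible by another's, tail-reduce, and make monic.
Reduced Gröbner basis: {x, y + 1}.
The reduced Gröbner basis of I + (p) is {x, y + 1} ≠ {1}, a proper ideal, so the enlarged system stays consistent: p is independent of I, with normal form y + 1.

xy^3 + x^2y + x + y + 1 is independent of I; its normal form modulo I is y + 1.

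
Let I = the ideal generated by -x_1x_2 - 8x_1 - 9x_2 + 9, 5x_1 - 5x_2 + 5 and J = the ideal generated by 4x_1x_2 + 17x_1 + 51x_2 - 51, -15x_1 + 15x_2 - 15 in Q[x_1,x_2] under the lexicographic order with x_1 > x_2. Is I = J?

Yes, the ideals are equal.

For a fixed monomial order, each ideal has a unique reduced Gröbner basis; comparing bases decides equality.
Buchberger on the first generating set:
f_1 = -x_1x_2 - 8x_1 - 9x_2 + 9, LT = x_1x_2.
f_2 = 5x_1 - 5x_2 + 5, LT = x_1.

S(f_1,f_2): lcm = x_1x_2. S = 8x_1 + x_2^2 + 8x_2 - 9.
  reduce S modulo (f_1, f_2):
  remainder x_2^2 + 16x_2 - 17 ≠ 0; add g_3 = x_2^2 + 16x_2 - 17 to the basis.

The other S-polynomials (S(f_1,g_3), S(f_2,g_3)) all reduce to 0 modulo the current basis, so we have a Gröbner basis.
Inter-reduce: drop elements whose leading term is divisible by another's, tail-reduce, and make monic.
Reduced Gröbner basis: {x_1 - x_2 + 1, x_2^2 + 16x_2 - 17}.

Buchberger on the second generating set:
h_1 = 4x_1x_2 + 17x_1 + 51x_2 - 51, LT = x_1x_2.
h_2 = -15x_1 + 15x_2 - 15, LT = x_1.

S(h_1,h_2): lcm = x_1x_2. S = 17/4x_1 + x_2^2 + 47/4x_2 - 51/4.
  reduce S modulo (h_1, h_2):
  remainder x_2^2 + 16x_2 - 17 ≠ 0; add k_3 = x_2^2 + 16x_2 - 17 to the basis.

The other S-polynomials (S(h_1,k_3), S(h_2,k_3)) all reduce to 0 modulo the current basis, so we have a Gröbner basis.
Inter-reduce: drop elements whose leading term is divisible by another's, tail-reduce, and make monic.
Reduced Gröbner basis: {x_1 - x_2 + 1, x_2^2 + 16x_2 - 17}.

These coincide, so the ideals are equal.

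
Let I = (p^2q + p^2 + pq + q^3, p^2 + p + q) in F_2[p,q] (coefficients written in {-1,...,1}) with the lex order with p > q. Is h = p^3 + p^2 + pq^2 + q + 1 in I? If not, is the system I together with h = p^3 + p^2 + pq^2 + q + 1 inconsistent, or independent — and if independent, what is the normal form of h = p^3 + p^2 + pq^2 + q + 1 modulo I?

First compute the reduced Gröbner basis of I by Buchberger's algorithm.
f_1 = p^2q + p^2 + pq + q^3, LT = p^2q.
f_2 = p^2 + p + q, LT = p^2.

S(f_1,f_2): lcm = p^2q. S = p^2 + q^3 + q^2.
  leading term p^2: subtract (1)·f_2 from p^2 + q^3 + q^2 → p + q^3 + q^2 + q
  leading term p: no divisor's leading term divides it; move p to the remainder.
  leading term q^3: no divisor's leading term divides it; move q^3 to the remainder.
  leading term q^2: no divisor's leading term divides it; move q^2 to the remainder.
  leading term q: no divisor's leading term divides it; move q to the remainder.
  remainder p + q^3 + q^2 + q ≠ 0; add k_3 = p + q^3 + q^2 + q to the basis.

S(f_1,k_3): lcm = p^2q. S = p^2 + pq^4 + pq^3 + pq^2 + pq + q^3.
  leading term p^2: subtract (1)·f_2 from p^2 + pq^4 + pq^3 + pq^2 + pq + q^3 → pq^4 + pq^3 + pq^2 + pq + p + q^3 + q
  leading term pq^4: subtract (q^4)·k_3 from pq^4 + pq^3 + pq^2 + pq + p + q^3 + q → pq^3 + pq^2 + pq + p + q^7 + q^6 + q^5 + q^3 + q
  leading term pq^3: subtract (q^3)·k_3 from pq^3 + pq^2 + pq + p + q^7 + q^6 + q^5 + q^3 + q → pq^2 + pq + p + q^7 + q^4 + q^3 + q
  leading term pq^2: subtract (q^2)·k_3 from pq^2 + pq + p + q^7 + q^4 + q^3 + q → pq + p + q^7 + q^5 + q
  leading term pq: subtract (q)·k_3 from pq + p + q^7 + q^5 + q → p + q^7 + q^5 + q^4 + q^3 + q^2 + q
  leading term p: subtract (1)·k_3 from p + q^7 + q^5 + q^4 + q^3 + q^2 + q → q^7 + q^5 + q^4
  leading term q^7: no divisor's leading term divides it; move q^7 to the remainder.
  leading term q^5: no divisor's leading term divides it; move q^5 to the remainder.
  leading term q^4: no divisor's leading term divides it; move q^4 to the remainder.
  remainder q^7 + q^5 + q^4 ≠ 0; add k_4 = q^7 + q^5 + q^4 to the basis.

S(f_2,k_3): lcm = p^2. S = pq^3 + pq^2 + pq + p + q.
  leading term pq^3: subtract (q^3)·k_3 from pq^3 + pq^2 + pq + p + q → pq^2 + pq + p + q^6 + q^5 + q^4 + q
  leading term pq^2: subtract (q^2)·k_3 from pq^2 + pq + p + q^6 + q^5 + q^4 + q → pq + p + q^6 + q^3 + q
  leading term pq: subtract (q)·k_3 from pq + p + q^6 + q^3 + q → p + q^6 + q^4 + q^2 + q
  leading term p: subtract (1)·k_3 from p + q^6 + q^4 + q^2 + q → q^6 + q^4 + q^3
  leading term q^6: no divisor's leading term divides it; move q^6 to the remainder.
  leading term q^4: no divisor's leading term divides it; move q^4 to the remainder.
  leading term q^3: no divisor's leading term divides it; move q^3 to the remainder.
  remainder q^6 + q^4 + q^3 ≠ 0; add k_5 = q^6 + q^4 + q^3 to the basis.

The other S-polynomials (S(f_1,k_4), S(f_2,k_4), S(k_3,k_4), S(f_1,k_5), S(f_2,k_5), S(k_3,k_5), S(k_4,k_5)) all reduce to 0 modulo the current basis, so we have a Gröbner basis.
Inter-reduce: drop elements whose leading term is divisible by another's, tail-reduce, and make monic.
Reduced Gröbner basis: {p + q^3 + q^2 + q, q^6 + q^4 + q^3}.
Label its elements g_1 = p + q^3 + q^2 + q, g_2 = q^6 + q^4 + q^3.

Reduce h = p^3 + p^2 + pq^2 + q + 1 modulo G:
  leading term p^3: subtract (p^2)·g_1 from p^3 + p^2 + pq^2 + q + 1 → p^2q^3 + p^2q^2 + p^2q + p^2 + pq^2 + q + 1
  leading term p^2q^3: subtract (pq^3)·g_1 from p^2q^3 + p^2q^2 + p^2q + p^2 + pq^2 + q + 1 → p^2q^2 + p^2q + p^2 + pq^6 + pq^5 + pq^4 + pq^2 + q + 1
  leading term p^2q^2: subtract (pq^2)·g_1 from p^2q^2 + p^2q + p^2 + pq^6 + pq^5 + pq^4 + pq^2 + q + 1 → p^2q + p^2 + pq^6 + pq^3 + pq^2 + q + 1
  leading term p^2q: subtract (pq)·g_1 from p^2q + p^2 + pq^6 + pq^3 + pq^2 + q + 1 → p^2 + pq^6 + pq^4 + q + 1
  leading term p^2: subtract (p)·g_1 from p^2 + pq^6 + pq^4 + q + 1 → pq^6 + pq^4 + pq^3 + pq^2 + pq + q + 1
  leading term pq^6: subtract (q^6)·g_1 from pq^6 + pq^4 + pq^3 + pq^2 + pq + q + 1 → pq^4 + pq^3 + pq^2 + pq + q^9 + q^8 + q^7 + q + 1
  leading term pq^4: subtract (q^4)·g_1 from pq^4 + pq^3 + pq^2 + pq + q^9 + q^8 + q^7 + q + 1 → pq^3 + pq^2 + pq + q^9 + q^8 + q^6 + q^5 + q + 1
  leading term pq^3: subtract (q^3)·g_1 from pq^3 + pq^2 + pq + q^9 + q^8 + q^6 + q^5 + q + 1 → pq^2 + pq + q^9 + q^8 + q^4 + q + 1
  leading term pq^2: subtract (q^2)·g_1 from pq^2 + pq + q^9 + q^8 + q^4 + q + 1 → pq + q^9 + q^8 + q^5 + q^3 + q + 1
  leading term pq: subtract (q)·g_1 from pq + q^9 + q^8 + q^5 + q^3 + q + 1 → q^9 + q^8 + q^5 + q^4 + q^2 + q + 1
  leading term q^9: subtract (q^3)·g_2 from q^9 + q^8 + q^5 + q^4 + q^2 + q + 1 → q^8 + q^7 + q^6 + q^5 + q^4 + q^2 + q + 1
  leading term q^8: subtract (q^2)·g_2 from q^8 + q^7 + q^6 + q^5 + q^4 + q^2 + q + 1 → q^7 + q^4 + q^2 + q + 1
  leading term q^7: subtract (q)·g_2 from q^7 + q^4 + q^2 + q + 1 → q^5 + q^2 + q + 1
  leading term q^5: no divisor's leading term divides it; move q^5 to the remainder.
  leading term q^2: no divisor's leading term divides it; move q^2 to the remainder.
  leading term q: no divisor's leading term divides it; move q to the remainder.
  leading term 1: no divisor's leading term divides it; move 1 to the remainder.
  normal form = q^5 + q^2 + q + 1.
The normal form is nonzero, so h ∉ I. Since h minus its normal form lies in I, I + (h) = I + (r) where r = q^5 + q^2 + q + 1; decide whether this ideal is the whole ring.
Run Buchberger on G together with r (pairs among the g_i already reduce to 0 since G is a Gröbner basis):
g_1 = p + q^3 + q^2 + q, LT = p.
g_2 = q^6 + q^4 + q^3, LT = q^6.
r = q^5 + q^2 + q + 1, LT = q^5.

S(g_2,r): lcm = q^6. S = q^4 + q^2 + q.
  leading term q^4: no divisor's leading term divides it; move q^4 to the remainder.
  leading term q^2: no divisor's leading term divides it; move q^2 to the remainder.
  leading term q: no divisor's leading term divides it; move q to the remainder.
  remainder q^4 + q^2 + q ≠ 0; add m_4 = q^4 + q^2 + q to the basis.

S(r,m_4): lcm = q^5. S = q^3 + q + 1.
  leading term q^3: no divisor's leading term divides it; move q^3 to the remainder.
  leading term q: no divisor's leading term divides it; move q to the remainder.
  leading term 1: no divisor's leading term divides it; move 1 to the remainder.
  remainder q^3 + q + 1 ≠ 0; add m_5 = q^3 + q + 1 to the basis.

The other S-polynomials (S(g_1,g_2), S(g_1,r), S(g_1,m_4), S(g_2,m_4), S(g_1,m_5), S(g_2,m_5), S(r,m_5), S(m_4,m_5)) all reduce to 0 modulo the current basis, so we have a Gröbner basis.
Inter-reduce: drop elements whose leading term is divisible by another's, tail-reduce, and make monic.
Reduced Gröbner basis: {p + q^2 + 1, q^3 + q + 1}.
The reduced Gröbner basis of I + (h) is {p + q^2 + 1, q^3 + q + 1} ≠ {1}, a proper ideal, so the enlarged system stays consistent: h is independent of I, with normal form q^5 + q^2 + q + 1.

p^3 + p^2 + pq^2 + q + 1 is independent of I; its normal form modulo I is q^5 + q^2 + q + 1.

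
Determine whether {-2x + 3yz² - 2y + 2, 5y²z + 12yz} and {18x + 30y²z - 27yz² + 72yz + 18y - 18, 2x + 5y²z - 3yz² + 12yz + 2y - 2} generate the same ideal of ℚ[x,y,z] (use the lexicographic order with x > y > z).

Yes, the ideals are equal.

For a fixed monomial order, each ideal has a unique reduced Gröbner basis; comparing bases decides equality.
Buchberger on the first generating set:
f_1 = -2x + 3yz² - 2y + 2, LT = x.
f_2 = 5y²z + 12yz, LT = y²z.

The S-polynomials (S(f_1,f_2)) all reduce to 0 modulo the current basis, so we have a Gröbner basis.
Inter-reduce: drop elements whose leading term is divisible by another's, tail-reduce, and make monic.
Reduced Gröbner basis: {x - 3/2yz² + y - 1, y²z + 12/5yz}.

Buchberger on the second generating set:
h_1 = 18x + 30y²z - 27yz² + 72yz + 18y - 18, LT = x.
h_2 = 2x + 5y²z - 3yz² + 12yz + 2y - 2, LT = x.

S(h_1,h_2): lcm = x. S = -⅚y²z - 2yz.
  reduce S modulo (h_1, h_2):
  remainder -⅚y²z - 2yz ≠ 0; add k_3 = -⅚y²z - 2yz to the basis.

The other S-polynomials (S(h_1,k_3), S(h_2,k_3)) all reduce to 0 modulo the current basis, so we have a Gröbner basis.
Inter-reduce: drop elements whose leading term is divisible by another's, tail-reduce, and make monic.
Reduced Gröbner basis: {x - 3/2yz² + y - 1, y²z + 12/5yz}.

These coincide, so the ideals are equal.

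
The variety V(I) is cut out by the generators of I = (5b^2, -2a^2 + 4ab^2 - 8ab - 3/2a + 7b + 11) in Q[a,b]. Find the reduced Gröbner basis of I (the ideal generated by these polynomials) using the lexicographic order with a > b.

G = {a^2 + 4ab + 3/4a - 7/2b - 11/2, b^2}

f_1 = 5b^2, LT = b^2.
f_2 = -2a^2 + 4ab^2 - 8ab - 3/2a + 7b + 11, LT = a^2.

The S-polynomials (S(f_1,f_2)) all reduce to 0 modulo the current basis, so we have a Gröbner basis.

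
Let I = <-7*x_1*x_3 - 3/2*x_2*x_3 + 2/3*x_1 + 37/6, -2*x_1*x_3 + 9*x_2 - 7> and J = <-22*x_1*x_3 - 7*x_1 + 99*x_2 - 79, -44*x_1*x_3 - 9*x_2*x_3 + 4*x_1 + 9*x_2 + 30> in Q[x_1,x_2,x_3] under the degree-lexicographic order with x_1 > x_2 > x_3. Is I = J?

No, the ideals differ.

Since reduced Gröbner bases are canonical representatives of ideals under a given ordering, it suffices to compute and compare them.
Buchberger on the first generating set:
f_1 = -7*x_1*x_3 - 3/2*x_2*x_3 + 2/3*x_1 + 37/6, LT = x_1*x_3.
f_2 = -2*x_1*x_3 + 9*x_2 - 7, LT = x_1*x_3.

S(f_1,f_2): lcm = x_1*x_3. S = 3/14*x_2*x_3 - 2/21*x_1 + 9/2*x_2 - 92/21.
  reduce S modulo (f_1, f_2):
  remainder 3/14*x_2*x_3 - 2/21*x_1 + 9/2*x_2 - 92/21 ≠ 0; add g_3 = 3/14*x_2*x_3 - 2/21*x_1 + 9/2*x_2 - 92/21 to the basis.

S(f_1,g_3): lcm = x_1*x_2*x_3. S = 3/14*x_2**2*x_3 + 4/9*x_1**2 - 443/21*x_1*x_2 + 184/9*x_1 - 37/42*x_2.
  reduce S modulo (f_1, f_2, g_3):
  remainder 4/9*x_1**2 - 21*x_1*x_2 - 9/2*x_2**2 + 184/9*x_1 + 7/2*x_2 ≠ 0; add g_4 = 4/9*x_1**2 - 21*x_1*x_2 - 9/2*x_2**2 + 184/9*x_1 + 7/2*x_2 to the basis.

The other S-polynomials (S(f_2,g_3), S(f_1,g_4), S(f_2,g_4), S(g_3,g_4)) all reduce to 0 modulo the current basis, so we have a Gröbner basis.
Inter-reduce: drop elements whose leading term is divisible by another's, tail-reduce, and make monic.
Reduced Gröbner basis: {x_1**2 - 189/4*x_1*x_2 - 81/8*x_2**2 + 46*x_1 + 63/8*x_2, x_1*x_3 - 9/2*x_2 + 7/2, x_2*x_3 - 4/9*x_1 + 21*x_2 - 184/9}.

Buchberger on the second generating set:
h_1 = -22*x_1*x_3 - 7*x_1 + 99*x_2 - 79, LT = x_1*x_3.
h_2 = -44*x_1*x_3 - 9*x_2*x_3 + 4*x_1 + 9*x_2 + 30, LT = x_1*x_3.

S(h_1,h_2): lcm = x_1*x_3. S = -9/44*x_2*x_3 + 9/22*x_1 - 189/44*x_2 + 47/11.
  reduce S modulo (h_1, h_2):
  remainder -9/44*x_2*x_3 + 9/22*x_1 - 189/44*x_2 + 47/11 ≠ 0; add k_3 = -9/44*x_2*x_3 + 9/22*x_1 - 189/44*x_2 + 47/11 to the basis.

S(h_1,k_3): lcm = x_1*x_2*x_3. S = 2*x_1**2 - 455/22*x_1*x_2 - 9/2*x_2**2 + 188/9*x_1 + 79/22*x_2.
  reduce S modulo (h_1, h_2, k_3):
  remainder 2*x_1**2 - 455/22*x_1*x_2 - 9/2*x_2**2 + 188/9*x_1 + 79/22*x_2 ≠ 0; add k_4 = 2*x_1**2 - 455/22*x_1*x_2 - 9/2*x_2**2 + 188/9*x_1 + 79/22*x_2 to the basis.

The other S-polynomials (S(h_2,k_3), S(h_1,k_4), S(h_2,k_4), S(k_3,k_4)) all reduce to 0 modulo the current basis, so we have a Gröbner basis.
Inter-reduce: drop elements whose leading term is divisible by another's, tail-reduce, and make monic.
Reduced Gröbner basis: {x_1**2 - 455/44*x_1*x_2 - 9/4*x_2**2 + 94/9*x_1 + 79/44*x_2, x_1*x_3 + 7/22*x_1 - 9/2*x_2 + 79/22, x_2*x_3 - 2*x_1 + 21*x_2 - 188/9}.

The bases are distinct; the ideals are different.
The choice of monomial ordering does not affect the verdict — as long as both bases are computed under the same ordering, their equality decides ideal equality.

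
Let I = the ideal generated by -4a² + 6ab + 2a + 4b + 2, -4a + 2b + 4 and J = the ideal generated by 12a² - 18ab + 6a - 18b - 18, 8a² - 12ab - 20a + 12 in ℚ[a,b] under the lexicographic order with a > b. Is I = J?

Yes, the ideals are equal.

Two ideals are equal iff their reduced Gröbner bases coincide (the reduced basis is unique for a fixed ordering).
Buchberger on the first generating set:
f_1 = -4a² + 6ab + 2a + 4b + 2, LT = a².
f_2 = -4a + 2b + 4, LT = a.

S(f_1,f_2): lcm = a². S = -ab + ½a - b - ½.
  leading term ab: subtract (¼b)·f_2 from -ab + ½a - b - ½ → ½a - ½b² - 2b - ½
  leading term a: subtract (-⅛)·f_2 from ½a - ½b² - 2b - ½ → -½b² - 7/4b
  leading term b²: no divisor's leading term divides it; move -½b² to the remainder.
  leading term b: no divisor's leading term divides it; move -7/4b to the remainder.
  remainder -½b² - 7/4b ≠ 0; add g_3 = -½b² - 7/4b to the basis.

The other S-polynomials (S(f_1,g_3), S(f_2,g_3)) all reduce to 0 modulo the current basis, so we have a Gröbner basis.
Inter-reduce: drop elements whose leading term is divisible by another's, tail-reduce, and make monic.
Reduced Gröbner basis: {a - ½b - 1, b² + 7/2b}.

Buchberger on the second generating set:
h_1 = 12a² - 18ab + 6a - 18b - 18, LT = a².
h_2 = 8a² - 12ab - 20a + 12, LT = a².

S(h_1,h_2): lcm = a². S = 3a - 3/2b - 3.
  leading term a: no divisor's leading term divides it; move 3a to the remainder.
  leading term b: no divisor's leading term divides it; move -3/2b to the remainder.
  leading term 1: no divisor's leading term divides it; move -3 to the remainder.
  remainder 3a - 3/2b - 3 ≠ 0; add k_3 = 3a - 3/2b - 3 to the basis.

S(h_1,k_3): lcm = a². S = -ab + 3/2a - 3/2b - 3/2.
  leading term ab: subtract (-⅓b)·k_3 from -ab + 3/2a - 3/2b - 3/2 → 3/2a - ½b² - 5/2b - 3/2
  leading term a: subtract (½)·k_3 from 3/2a - ½b² - 5/2b - 3/2 → -½b² - 7/4b
  leading term b²: no divisor's leading term divides it; move -½b² to the remainder.
  leading term b: no divisor's leading term divides it; move -7/4b to the remainder.
  remainder -½b² - 7/4b ≠ 0; add k_4 = -½b² - 7/4b to the basis.

The other S-polynomials (S(h_2,k_3), S(h_1,k_4), S(h_2,k_4), S(k_3,k_4)) all reduce to 0 modulo the current basis, so we have a Gröbner basis.
Inter-reduce: drop elements whose leading term is divisible by another's, tail-reduce, and make monic.
Reduced Gröbner basis: {a - ½b - 1, b² + 7/2b}.

These coincide, so the ideals are equal.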